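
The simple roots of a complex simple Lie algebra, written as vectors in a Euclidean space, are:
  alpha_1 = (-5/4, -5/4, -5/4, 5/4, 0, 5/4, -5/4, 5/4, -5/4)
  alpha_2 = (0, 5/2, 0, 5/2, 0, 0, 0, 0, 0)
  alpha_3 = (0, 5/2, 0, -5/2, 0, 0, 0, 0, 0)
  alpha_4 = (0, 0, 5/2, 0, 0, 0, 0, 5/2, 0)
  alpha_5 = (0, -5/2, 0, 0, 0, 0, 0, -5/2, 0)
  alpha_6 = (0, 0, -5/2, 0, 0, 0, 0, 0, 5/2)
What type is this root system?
E_6

Compute the Cartan integers a_ij = 2(alpha_i, alpha_j)/(alpha_j, alpha_j); the resulting 6x6 Cartan matrix is
[[2, 0, -1, 0, 0, 0], [0, 2, 0, 0, -1, 0], [-1, 0, 2, 0, -1, 0], [0, 0, 0, 2, -1, -1], [0, -1, -1, -1, 2, 0], [0, 0, 0, -1, 0, 2]].
All simple roots have the same length, so the diagram is simply laced. The associated Dynkin diagram is a chain of 5 nodes with one extra node attached to the third node from one end (E_6), so the type is E_6.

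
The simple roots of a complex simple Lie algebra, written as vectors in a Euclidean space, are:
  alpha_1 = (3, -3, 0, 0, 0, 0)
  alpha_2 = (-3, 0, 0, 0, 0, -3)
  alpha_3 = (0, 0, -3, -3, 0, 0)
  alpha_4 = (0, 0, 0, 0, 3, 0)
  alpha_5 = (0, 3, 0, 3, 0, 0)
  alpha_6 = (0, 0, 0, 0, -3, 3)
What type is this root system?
B_6 (so(13))

Compute the Cartan integers a_ij = 2(alpha_i, alpha_j)/(alpha_j, alpha_j); the resulting 6x6 Cartan matrix is
[[2, -1, 0, 0, -1, 0], [-1, 2, 0, 0, 0, -1], [0, 0, 2, 0, -1, 0], [0, 0, 0, 2, 0, -1], [-1, 0, -1, 0, 2, 0], [0, -1, 0, -2, 0, 2]].
The roots have two lengths (squared-length ratio 2:1); the short ones are alpha_{4}. The associated Dynkin diagram is a chain of 6 nodes with a double edge at one end; the terminal node there is the unique short simple root (B_6), so the type is B_6 (the algebra so(13)).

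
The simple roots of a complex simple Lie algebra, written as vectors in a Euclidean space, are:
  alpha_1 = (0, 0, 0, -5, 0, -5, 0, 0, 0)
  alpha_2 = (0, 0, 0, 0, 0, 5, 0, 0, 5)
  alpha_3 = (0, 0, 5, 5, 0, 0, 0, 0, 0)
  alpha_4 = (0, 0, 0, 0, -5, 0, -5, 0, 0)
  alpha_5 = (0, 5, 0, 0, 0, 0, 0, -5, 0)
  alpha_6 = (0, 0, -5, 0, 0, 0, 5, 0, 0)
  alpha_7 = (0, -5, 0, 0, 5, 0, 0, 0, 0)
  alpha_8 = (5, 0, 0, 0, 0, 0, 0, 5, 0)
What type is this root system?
type A_8

Compute the Cartan integers a_ij = 2(alpha_i, alpha_j)/(alpha_j, alpha_j); the resulting 8x8 Cartan matrix is
[[2, -1, -1, 0, 0, 0, 0, 0], [-1, 2, 0, 0, 0, 0, 0, 0], [-1, 0, 2, 0, 0, -1, 0, 0], [0, 0, 0, 2, 0, -1, -1, 0], [0, 0, 0, 0, 2, 0, -1, -1], [0, 0, -1, -1, 0, 2, 0, 0], [0, 0, 0, -1, -1, 0, 2, 0], [0, 0, 0, 0, -1, 0, 0, 2]].
All simple roots have the same length, so the diagram is simply laced. The associated Dynkin diagram is a chain of 8 nodes with single edges (A_8), so the type is A_8 (the algebra sl(9)).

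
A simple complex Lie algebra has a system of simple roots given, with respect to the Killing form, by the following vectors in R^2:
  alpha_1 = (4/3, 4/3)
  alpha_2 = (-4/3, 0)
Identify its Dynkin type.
B_2 (so(5))

Compute the Cartan integers a_ij = 2(alpha_i, alpha_j)/(alpha_j, alpha_j); the resulting 2x2 Cartan matrix is
[[2, -2], [-1, 2]].
The roots have two lengths (squared-length ratio 2:1); the short ones are alpha_{2}. The associated Dynkin diagram is a chain of 2 nodes with a double edge at one end; the terminal node there is the unique short simple root (B_2), so the type is B_2 (the algebra so(5)).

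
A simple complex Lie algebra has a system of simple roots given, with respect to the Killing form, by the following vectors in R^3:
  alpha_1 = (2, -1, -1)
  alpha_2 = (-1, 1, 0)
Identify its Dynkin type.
G_2

Compute the Cartan integers a_ij = 2(alpha_i, alpha_j)/(alpha_j, alpha_j); the resulting 2x2 Cartan matrix is
[[2, -3], [-1, 2]].
The roots have two lengths (squared-length ratio 3:1); the short ones are alpha_{2}. The associated Dynkin diagram is two nodes joined by a triple edge (G_2), so the type is G_2.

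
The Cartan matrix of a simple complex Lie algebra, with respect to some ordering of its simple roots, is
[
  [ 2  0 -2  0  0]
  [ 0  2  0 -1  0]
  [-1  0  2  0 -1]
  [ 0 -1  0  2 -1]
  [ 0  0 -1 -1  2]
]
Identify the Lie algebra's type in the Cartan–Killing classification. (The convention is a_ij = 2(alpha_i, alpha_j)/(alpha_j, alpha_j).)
The matrix has rank 5 with 2's on the diagonal. Reading the off-diagonal entries as Dynkin edges (a single edge where a_ij = a_ji = -1; a double or triple edge where a_ij * a_ji = 2 or 3), the diagram is a chain of 5 nodes with a double edge at one end; the terminal node there is the unique long simple root (C_5). One simple-root ordering that puts it in standard form is (alpha_2, alpha_4, alpha_5, alpha_3, alpha_1). So the algebra is type C_5, i.e. sp(10).

C_5 (sp(10))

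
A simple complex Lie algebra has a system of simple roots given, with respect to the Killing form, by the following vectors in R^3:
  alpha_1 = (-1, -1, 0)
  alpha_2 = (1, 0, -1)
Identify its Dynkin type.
Compute the Cartan integers a_ij = 2(alpha_i, alpha_j)/(alpha_j, alpha_j); the resulting 2x2 Cartan matrix is
[[2, -1], [-1, 2]].
All simple roots have the same length, so the diagram is simply laced. The associated Dynkin diagram is a chain of 2 nodes with single edges (A_2), so the type is A_2 (the algebra sl(3)).

A2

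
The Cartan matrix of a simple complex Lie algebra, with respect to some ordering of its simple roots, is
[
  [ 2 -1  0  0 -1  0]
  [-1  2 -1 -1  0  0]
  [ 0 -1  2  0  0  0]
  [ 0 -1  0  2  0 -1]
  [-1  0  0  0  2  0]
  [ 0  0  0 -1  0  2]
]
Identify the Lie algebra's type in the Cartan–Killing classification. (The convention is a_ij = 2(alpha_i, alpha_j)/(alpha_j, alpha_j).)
E_6

The matrix has rank 6 with 2's on the diagonal. Reading the off-diagonal entries as Dynkin edges (a single edge where a_ij = a_ji = -1; a double or triple edge where a_ij * a_ji = 2 or 3), the diagram is a chain of 5 nodes with one extra node attached to the third node from one end (E_6). One simple-root ordering that puts it in standard form is (alpha_6, alpha_3, alpha_4, alpha_2, alpha_1, alpha_5). So the algebra is type E_6.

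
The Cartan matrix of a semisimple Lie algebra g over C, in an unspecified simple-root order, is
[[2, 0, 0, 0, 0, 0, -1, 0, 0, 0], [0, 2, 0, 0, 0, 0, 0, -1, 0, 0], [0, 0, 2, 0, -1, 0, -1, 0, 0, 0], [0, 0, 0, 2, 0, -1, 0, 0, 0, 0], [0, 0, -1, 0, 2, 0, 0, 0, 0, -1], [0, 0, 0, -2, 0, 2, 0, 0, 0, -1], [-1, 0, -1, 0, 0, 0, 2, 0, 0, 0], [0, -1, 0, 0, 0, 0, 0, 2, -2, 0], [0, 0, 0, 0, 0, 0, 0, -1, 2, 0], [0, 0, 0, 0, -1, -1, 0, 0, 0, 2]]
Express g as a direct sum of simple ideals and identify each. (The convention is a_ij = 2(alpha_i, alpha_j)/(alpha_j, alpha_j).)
The diagram associated to this matrix has two connected components: the simple roots {alpha_2, alpha_8, alpha_9} form a chain of 3 nodes with a double edge at one end; the terminal node there is the unique short simple root (B_3), and {alpha_1, alpha_3, alpha_4, alpha_5, alpha_6, alpha_7, alpha_10} form a chain of 7 nodes with a double edge at one end; the terminal node there is the unique short simple root (B_7). A semisimple Lie algebra decomposes uniquely as the direct sum of simple ideals, one per connected component of its Dynkin diagram, so g ≅ B_3 ⊕ B_7 (dimension 21 + 105 = 126).

B_3 (so(7)) ⊕ B_7 (so(15))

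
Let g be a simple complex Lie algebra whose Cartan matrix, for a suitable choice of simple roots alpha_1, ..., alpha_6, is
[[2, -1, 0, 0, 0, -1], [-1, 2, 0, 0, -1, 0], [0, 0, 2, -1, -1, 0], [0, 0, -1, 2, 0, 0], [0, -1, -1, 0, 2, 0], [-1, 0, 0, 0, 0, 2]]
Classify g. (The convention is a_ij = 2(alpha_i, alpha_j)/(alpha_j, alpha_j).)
The matrix has rank 6 with 2's on the diagonal. Reading the off-diagonal entries as Dynkin edges (a single edge where a_ij = a_ji = -1; a double or triple edge where a_ij * a_ji = 2 or 3), the diagram is a chain of 6 nodes with single edges (A_6). One simple-root ordering that puts it in standard form is (alpha_6, alpha_1, alpha_2, alpha_5, alpha_3, alpha_4). So the algebra is type A_6, i.e. sl(7).

A_6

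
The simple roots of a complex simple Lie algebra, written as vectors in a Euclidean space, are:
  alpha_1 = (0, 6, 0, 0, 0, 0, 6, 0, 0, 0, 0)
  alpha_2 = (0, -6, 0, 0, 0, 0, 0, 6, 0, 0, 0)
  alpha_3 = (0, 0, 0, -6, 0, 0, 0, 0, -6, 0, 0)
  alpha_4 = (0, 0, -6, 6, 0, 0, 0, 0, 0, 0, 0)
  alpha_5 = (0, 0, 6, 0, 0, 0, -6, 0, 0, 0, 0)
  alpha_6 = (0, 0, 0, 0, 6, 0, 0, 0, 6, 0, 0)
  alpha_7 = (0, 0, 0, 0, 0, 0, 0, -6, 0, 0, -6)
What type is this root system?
type A_7

Compute the Cartan integers a_ij = 2(alpha_i, alpha_j)/(alpha_j, alpha_j); the resulting 7x7 Cartan matrix is
[[2, -1, 0, 0, -1, 0, 0], [-1, 2, 0, 0, 0, 0, -1], [0, 0, 2, -1, 0, -1, 0], [0, 0, -1, 2, -1, 0, 0], [-1, 0, 0, -1, 2, 0, 0], [0, 0, -1, 0, 0, 2, 0], [0, -1, 0, 0, 0, 0, 2]].
All simple roots have the same length, so the diagram is simply laced. The associated Dynkin diagram is a chain of 7 nodes with single edges (A_7), so the type is A_7 (the algebra sl(8)).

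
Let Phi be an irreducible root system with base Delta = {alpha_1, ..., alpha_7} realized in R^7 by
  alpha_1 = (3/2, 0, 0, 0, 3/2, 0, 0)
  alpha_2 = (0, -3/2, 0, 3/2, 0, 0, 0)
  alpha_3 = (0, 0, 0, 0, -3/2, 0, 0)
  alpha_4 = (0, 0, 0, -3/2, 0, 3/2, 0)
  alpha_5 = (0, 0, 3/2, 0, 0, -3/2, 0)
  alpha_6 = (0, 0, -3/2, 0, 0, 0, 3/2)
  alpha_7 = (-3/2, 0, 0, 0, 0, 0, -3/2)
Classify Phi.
Compute the Cartan integers a_ij = 2(alpha_i, alpha_j)/(alpha_j, alpha_j); the resulting 7x7 Cartan matrix is
[[2, 0, -2, 0, 0, 0, -1], [0, 2, 0, -1, 0, 0, 0], [-1, 0, 2, 0, 0, 0, 0], [0, -1, 0, 2, -1, 0, 0], [0, 0, 0, -1, 2, -1, 0], [0, 0, 0, 0, -1, 2, -1], [-1, 0, 0, 0, 0, -1, 2]].
The roots have two lengths (squared-length ratio 2:1); the short ones are alpha_{3}. The associated Dynkin diagram is a chain of 7 nodes with a double edge at one end; the terminal node there is the unique short simple root (B_7), so the type is B_7 (the algebra so(15)).

B7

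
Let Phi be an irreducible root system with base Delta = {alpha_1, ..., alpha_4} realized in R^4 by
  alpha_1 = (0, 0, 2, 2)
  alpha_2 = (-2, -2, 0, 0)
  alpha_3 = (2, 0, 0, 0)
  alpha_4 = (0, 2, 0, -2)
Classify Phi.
B4

Compute the Cartan integers a_ij = 2(alpha_i, alpha_j)/(alpha_j, alpha_j); the resulting 4x4 Cartan matrix is
[[2, 0, 0, -1], [0, 2, -2, -1], [0, -1, 2, 0], [-1, -1, 0, 2]].
The roots have two lengths (squared-length ratio 2:1); the short ones are alpha_{3}. The associated Dynkin diagram is a chain of 4 nodes with a double edge at one end; the terminal node there is the unique short simple root (B_4), so the type is B_4 (the algebra so(9)).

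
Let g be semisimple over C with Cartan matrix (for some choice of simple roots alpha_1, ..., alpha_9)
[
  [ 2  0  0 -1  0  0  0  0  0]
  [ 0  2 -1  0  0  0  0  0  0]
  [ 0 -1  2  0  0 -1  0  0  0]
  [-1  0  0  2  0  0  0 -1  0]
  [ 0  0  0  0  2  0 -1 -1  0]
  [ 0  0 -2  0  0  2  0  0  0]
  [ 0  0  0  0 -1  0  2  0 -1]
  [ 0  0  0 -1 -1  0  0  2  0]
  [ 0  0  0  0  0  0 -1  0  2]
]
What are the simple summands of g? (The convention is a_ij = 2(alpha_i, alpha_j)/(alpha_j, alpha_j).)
type A_6 + type C_3

The diagram associated to this matrix has two connected components: the simple roots {alpha_1, alpha_4, alpha_5, alpha_7, alpha_8, alpha_9} form a chain of 6 nodes with single edges (A_6), and {alpha_2, alpha_3, alpha_6} form a chain of 3 nodes with a double edge at one end; the terminal node there is the unique long simple root (C_3). A semisimple Lie algebra decomposes uniquely as the direct sum of simple ideals, one per connected component of its Dynkin diagram, so g ≅ A_6 ⊕ C_3 (dimension 48 + 21 = 69).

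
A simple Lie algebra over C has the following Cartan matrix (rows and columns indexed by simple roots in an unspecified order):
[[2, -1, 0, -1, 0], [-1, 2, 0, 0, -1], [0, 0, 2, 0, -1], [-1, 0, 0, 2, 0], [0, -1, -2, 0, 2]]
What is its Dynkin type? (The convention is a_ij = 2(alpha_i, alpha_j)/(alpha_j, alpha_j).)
The matrix has rank 5 with 2's on the diagonal. Reading the off-diagonal entries as Dynkin edges (a single edge where a_ij = a_ji = -1; a double or triple edge where a_ij * a_ji = 2 or 3), the diagram is a chain of 5 nodes with a double edge at one end; the terminal node there is the unique short simple root (B_5). One simple-root ordering that puts it in standard form is (alpha_4, alpha_1, alpha_2, alpha_5, alpha_3). So the algebra is type B_5, i.e. so(11).

B5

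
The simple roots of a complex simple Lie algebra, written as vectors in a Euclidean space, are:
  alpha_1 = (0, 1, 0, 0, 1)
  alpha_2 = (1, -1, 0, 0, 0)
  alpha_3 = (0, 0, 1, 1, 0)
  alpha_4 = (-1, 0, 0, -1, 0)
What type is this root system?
Compute the Cartan integers a_ij = 2(alpha_i, alpha_j)/(alpha_j, alpha_j); the resulting 4x4 Cartan matrix is
[[2, -1, 0, 0], [-1, 2, 0, -1], [0, 0, 2, -1], [0, -1, -1, 2]].
All simple roots have the same length, so the diagram is simply laced. The associated Dynkin diagram is a chain of 4 nodes with single edges (A_4), so the type is A_4 (the algebra sl(5)).

type A_4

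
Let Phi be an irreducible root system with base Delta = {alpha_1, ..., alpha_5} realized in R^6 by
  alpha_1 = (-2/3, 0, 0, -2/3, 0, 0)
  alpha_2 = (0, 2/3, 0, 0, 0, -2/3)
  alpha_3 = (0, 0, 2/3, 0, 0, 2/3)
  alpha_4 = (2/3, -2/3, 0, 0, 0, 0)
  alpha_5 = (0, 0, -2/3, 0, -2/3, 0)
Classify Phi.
A_5 (sl(6))

Compute the Cartan integers a_ij = 2(alpha_i, alpha_j)/(alpha_j, alpha_j); the resulting 5x5 Cartan matrix is
[[2, 0, 0, -1, 0], [0, 2, -1, -1, 0], [0, -1, 2, 0, -1], [-1, -1, 0, 2, 0], [0, 0, -1, 0, 2]].
All simple roots have the same length, so the diagram is simply laced. The associated Dynkin diagram is a chain of 5 nodes with single edges (A_5), so the type is A_5 (the algebra sl(6)).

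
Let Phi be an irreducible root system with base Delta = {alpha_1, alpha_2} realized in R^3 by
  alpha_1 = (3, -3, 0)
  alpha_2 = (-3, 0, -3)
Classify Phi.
type A_2

Compute the Cartan integers a_ij = 2(alpha_i, alpha_j)/(alpha_j, alpha_j); the resulting 2x2 Cartan matrix is
[[2, -1], [-1, 2]].
All simple roots have the same length, so the diagram is simply laced. The associated Dynkin diagram is a chain of 2 nodes with single edges (A_2), so the type is A_2 (the algebra sl(3)).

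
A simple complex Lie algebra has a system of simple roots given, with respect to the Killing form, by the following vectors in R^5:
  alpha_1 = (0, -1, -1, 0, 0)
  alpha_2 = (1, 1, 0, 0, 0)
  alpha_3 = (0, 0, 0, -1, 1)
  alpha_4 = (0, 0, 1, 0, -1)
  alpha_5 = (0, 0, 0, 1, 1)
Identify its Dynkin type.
D_5 (so(10))

Compute the Cartan integers a_ij = 2(alpha_i, alpha_j)/(alpha_j, alpha_j); the resulting 5x5 Cartan matrix is
[[2, -1, 0, -1, 0], [-1, 2, 0, 0, 0], [0, 0, 2, -1, 0], [-1, 0, -1, 2, -1], [0, 0, 0, -1, 2]].
All simple roots have the same length, so the diagram is simply laced. The associated Dynkin diagram is a chain of 3 nodes with a fork of two nodes at one end (D_5), so the type is D_5 (the algebra so(10)).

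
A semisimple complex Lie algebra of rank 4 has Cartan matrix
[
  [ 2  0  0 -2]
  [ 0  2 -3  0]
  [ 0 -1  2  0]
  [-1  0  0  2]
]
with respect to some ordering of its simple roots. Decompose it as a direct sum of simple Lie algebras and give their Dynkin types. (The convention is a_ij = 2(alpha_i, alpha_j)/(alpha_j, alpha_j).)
The diagram associated to this matrix has two connected components: the simple roots {alpha_1, alpha_4} form a chain of 2 nodes with a double edge at one end; the terminal node there is the unique short simple root (B_2), and {alpha_2, alpha_3} form two nodes joined by a triple edge (G_2). A semisimple Lie algebra decomposes uniquely as the direct sum of simple ideals, one per connected component of its Dynkin diagram, so g ≅ B_2 ⊕ G_2 (dimension 10 + 14 = 24).

B_2 + G_2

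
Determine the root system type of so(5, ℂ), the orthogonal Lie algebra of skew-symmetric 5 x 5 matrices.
B2

This is so(5) with 5 odd, which has dimension 5(5-1)/2 = 10 and rank (5-1)/2 = 2. In the classification of classical Lie algebras, the orthogonal algebra so(2n+1) in an odd number of variables has type B_n; here n = 2, so the Dynkin diagram is a chain of 2 nodes with a double edge at one end; the terminal node there is the unique short simple root (B_2). Hence the type is B_2.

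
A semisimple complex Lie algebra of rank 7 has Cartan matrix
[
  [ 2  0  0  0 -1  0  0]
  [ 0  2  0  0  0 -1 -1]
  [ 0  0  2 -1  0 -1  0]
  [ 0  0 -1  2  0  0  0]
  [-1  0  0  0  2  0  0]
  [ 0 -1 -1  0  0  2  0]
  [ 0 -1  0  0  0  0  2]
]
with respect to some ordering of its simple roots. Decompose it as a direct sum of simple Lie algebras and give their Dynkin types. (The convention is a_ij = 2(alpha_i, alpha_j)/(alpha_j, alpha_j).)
The diagram associated to this matrix has two connected components: the simple roots {alpha_1, alpha_5} form a chain of 2 nodes with single edges (A_2), and {alpha_2, alpha_3, alpha_4, alpha_6, alpha_7} form a chain of 5 nodes with single edges (A_5). A semisimple Lie algebra decomposes uniquely as the direct sum of simple ideals, one per connected component of its Dynkin diagram, so g ≅ A_2 ⊕ A_5 (dimension 8 + 35 = 43).

type A_2 + type A_5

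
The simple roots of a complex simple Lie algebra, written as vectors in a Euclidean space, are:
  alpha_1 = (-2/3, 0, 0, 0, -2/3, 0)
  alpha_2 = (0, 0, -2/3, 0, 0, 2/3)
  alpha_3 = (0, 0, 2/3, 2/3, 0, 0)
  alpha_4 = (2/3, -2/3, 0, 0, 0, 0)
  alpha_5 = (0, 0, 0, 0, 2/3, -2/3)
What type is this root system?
A_5 (sl(6))

Compute the Cartan integers a_ij = 2(alpha_i, alpha_j)/(alpha_j, alpha_j); the resulting 5x5 Cartan matrix is
[[2, 0, 0, -1, -1], [0, 2, -1, 0, -1], [0, -1, 2, 0, 0], [-1, 0, 0, 2, 0], [-1, -1, 0, 0, 2]].
All simple roots have the same length, so the diagram is simply laced. The associated Dynkin diagram is a chain of 5 nodes with single edges (A_5), so the type is A_5 (the algebra sl(6)).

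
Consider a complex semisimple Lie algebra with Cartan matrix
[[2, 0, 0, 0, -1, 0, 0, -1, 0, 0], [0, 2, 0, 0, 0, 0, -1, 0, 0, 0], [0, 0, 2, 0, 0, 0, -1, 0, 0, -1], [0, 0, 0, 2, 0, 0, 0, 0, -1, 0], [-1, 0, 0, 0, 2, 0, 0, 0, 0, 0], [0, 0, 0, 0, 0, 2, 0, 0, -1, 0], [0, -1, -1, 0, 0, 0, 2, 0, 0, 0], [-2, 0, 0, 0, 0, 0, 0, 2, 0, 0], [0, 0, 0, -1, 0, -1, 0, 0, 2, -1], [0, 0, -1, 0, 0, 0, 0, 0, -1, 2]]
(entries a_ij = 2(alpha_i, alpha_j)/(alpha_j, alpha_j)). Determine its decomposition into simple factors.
The diagram associated to this matrix has two connected components: the simple roots {alpha_1, alpha_5, alpha_8} form a chain of 3 nodes with a double edge at one end; the terminal node there is the unique long simple root (C_3), and {alpha_2, alpha_3, alpha_4, alpha_6, alpha_7, alpha_9, alpha_10} form a chain of 5 nodes with a fork of two nodes at one end (D_7). A semisimple Lie algebra decomposes uniquely as the direct sum of simple ideals, one per connected component of its Dynkin diagram, so g ≅ C_3 ⊕ D_7 (dimension 21 + 91 = 112).

C3 + D7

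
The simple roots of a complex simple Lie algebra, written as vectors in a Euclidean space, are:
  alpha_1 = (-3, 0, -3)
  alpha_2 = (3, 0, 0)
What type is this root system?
B_2 (so(5))

Compute the Cartan integers a_ij = 2(alpha_i, alpha_j)/(alpha_j, alpha_j); the resulting 2x2 Cartan matrix is
[[2, -2], [-1, 2]].
The roots have two lengths (squared-length ratio 2:1); the short ones are alpha_{2}. The associated Dynkin diagram is a chain of 2 nodes with a double edge at one end; the terminal node there is the unique short simple root (B_2), so the type is B_2 (the algebra so(5)).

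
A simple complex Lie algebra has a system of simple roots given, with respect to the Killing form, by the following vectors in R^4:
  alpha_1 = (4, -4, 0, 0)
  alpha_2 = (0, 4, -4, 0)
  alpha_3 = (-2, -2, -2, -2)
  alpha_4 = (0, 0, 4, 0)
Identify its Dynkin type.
Compute the Cartan integers a_ij = 2(alpha_i, alpha_j)/(alpha_j, alpha_j); the resulting 4x4 Cartan matrix is
[[2, -1, 0, 0], [-1, 2, 0, -2], [0, 0, 2, -1], [0, -1, -1, 2]].
The roots have two lengths (squared-length ratio 2:1); the short ones are alpha_{3,4}. The associated Dynkin diagram is a chain of 4 nodes with a double edge between the middle two (F_4), so the type is F_4.

F4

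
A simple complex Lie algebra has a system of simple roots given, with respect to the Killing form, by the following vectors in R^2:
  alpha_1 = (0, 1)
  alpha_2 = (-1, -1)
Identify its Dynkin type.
B2

Compute the Cartan integers a_ij = 2(alpha_i, alpha_j)/(alpha_j, alpha_j); the resulting 2x2 Cartan matrix is
[[2, -1], [-2, 2]].
The roots have two lengths (squared-length ratio 2:1); the short ones are alpha_{1}. The associated Dynkin diagram is a chain of 2 nodes with a double edge at one end; the terminal node there is the unique short simple root (B_2), so the type is B_2 (the algebra so(5)).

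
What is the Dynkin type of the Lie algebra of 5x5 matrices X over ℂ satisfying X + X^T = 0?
B2

This is so(5) with 5 odd, which has dimension 5(5-1)/2 = 10 and rank (5-1)/2 = 2. In the classification of classical Lie algebras, the orthogonal algebra so(2n+1) in an odd number of variables has type B_n; here n = 2, so the Dynkin diagram is a chain of 2 nodes with a double edge at one end; the terminal node there is the unique short simple root (B_2). Hence the type is B_2.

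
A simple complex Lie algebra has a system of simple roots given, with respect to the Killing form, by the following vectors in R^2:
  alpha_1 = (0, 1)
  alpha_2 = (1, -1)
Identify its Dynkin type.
Compute the Cartan integers a_ij = 2(alpha_i, alpha_j)/(alpha_j, alpha_j); the resulting 2x2 Cartan matrix is
[[2, -1], [-2, 2]].
The roots have two lengths (squared-length ratio 2:1); the short ones are alpha_{1}. The associated Dynkin diagram is a chain of 2 nodes with a double edge at one end; the terminal node there is the unique short simple root (B_2), so the type is B_2 (the algebra so(5)).

type B_2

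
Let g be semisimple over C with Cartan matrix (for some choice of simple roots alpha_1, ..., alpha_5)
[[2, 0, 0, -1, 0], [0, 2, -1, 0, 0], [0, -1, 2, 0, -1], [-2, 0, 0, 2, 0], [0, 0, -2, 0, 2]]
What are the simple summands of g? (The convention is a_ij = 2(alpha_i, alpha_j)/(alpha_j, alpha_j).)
The diagram associated to this matrix has two connected components: the simple roots {alpha_1, alpha_4} form a chain of 2 nodes with a double edge at one end; the terminal node there is the unique short simple root (B_2), and {alpha_2, alpha_3, alpha_5} form a chain of 3 nodes with a double edge at one end; the terminal node there is the unique long simple root (C_3). A semisimple Lie algebra decomposes uniquely as the direct sum of simple ideals, one per connected component of its Dynkin diagram, so g ≅ B_2 ⊕ C_3 (dimension 10 + 21 = 31).

type B_2 + type C_3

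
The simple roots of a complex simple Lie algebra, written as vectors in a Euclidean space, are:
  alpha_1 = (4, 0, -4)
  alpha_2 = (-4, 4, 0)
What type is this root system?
type A_2

Compute the Cartan integers a_ij = 2(alpha_i, alpha_j)/(alpha_j, alpha_j); the resulting 2x2 Cartan matrix is
[[2, -1], [-1, 2]].
All simple roots have the same length, so the diagram is simply laced. The associated Dynkin diagram is a chain of 2 nodes with single edges (A_2), so the type is A_2 (the algebra sl(3)).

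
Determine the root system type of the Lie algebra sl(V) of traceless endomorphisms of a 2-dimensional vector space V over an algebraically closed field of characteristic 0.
This is sl(2), which has dimension 2^2 - 1 = 3 and rank 2 - 1 = 1 (a Cartan subalgebra is the diagonal traceless matrices). In the classification of classical Lie algebras, the special linear algebra sl(n+1) has type A_n; here n = 1, so the Dynkin diagram is a chain of 1 nodes with single edges (A_1). Hence the type is A_1.

A_1 (sl(2))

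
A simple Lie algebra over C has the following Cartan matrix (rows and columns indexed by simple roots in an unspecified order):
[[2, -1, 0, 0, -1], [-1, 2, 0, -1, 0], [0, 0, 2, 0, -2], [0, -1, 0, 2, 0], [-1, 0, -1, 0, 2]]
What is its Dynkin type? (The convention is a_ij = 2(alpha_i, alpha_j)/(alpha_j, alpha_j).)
The matrix has rank 5 with 2's on the diagonal. Reading the off-diagonal entries as Dynkin edges (a single edge where a_ij = a_ji = -1; a double or triple edge where a_ij * a_ji = 2 or 3), the diagram is a chain of 5 nodes with a double edge at one end; the terminal node there is the unique long simple root (C_5). One simple-root ordering that puts it in standard form is (alpha_4, alpha_2, alpha_1, alpha_5, alpha_3). So the algebra is type C_5, i.e. sp(10).

type C_5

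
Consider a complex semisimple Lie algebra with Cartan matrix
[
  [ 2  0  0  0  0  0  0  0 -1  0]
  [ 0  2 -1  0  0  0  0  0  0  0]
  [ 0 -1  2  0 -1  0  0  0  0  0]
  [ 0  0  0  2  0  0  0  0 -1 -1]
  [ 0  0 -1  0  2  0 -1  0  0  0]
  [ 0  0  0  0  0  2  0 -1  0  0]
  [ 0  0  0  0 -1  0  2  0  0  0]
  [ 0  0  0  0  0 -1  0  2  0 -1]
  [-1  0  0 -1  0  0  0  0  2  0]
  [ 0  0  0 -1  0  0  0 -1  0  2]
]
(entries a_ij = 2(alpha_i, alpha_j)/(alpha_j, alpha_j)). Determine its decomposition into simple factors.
The diagram associated to this matrix has two connected components: the simple roots {alpha_2, alpha_3, alpha_5, alpha_7} form a chain of 4 nodes with single edges (A_4), and {alpha_1, alpha_4, alpha_6, alpha_8, alpha_9, alpha_10} form a chain of 6 nodes with single edges (A_6). A semisimple Lie algebra decomposes uniquely as the direct sum of simple ideals, one per connected component of its Dynkin diagram, so g ≅ A_4 ⊕ A_6 (dimension 24 + 48 = 72).

type A_4 + type A_6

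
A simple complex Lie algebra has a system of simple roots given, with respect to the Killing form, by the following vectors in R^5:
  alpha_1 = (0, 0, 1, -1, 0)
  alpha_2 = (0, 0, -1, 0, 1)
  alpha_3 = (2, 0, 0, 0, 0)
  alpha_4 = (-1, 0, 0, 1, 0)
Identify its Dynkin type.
C_4 (sp(8))

Compute the Cartan integers a_ij = 2(alpha_i, alpha_j)/(alpha_j, alpha_j); the resulting 4x4 Cartan matrix is
[[2, -1, 0, -1], [-1, 2, 0, 0], [0, 0, 2, -2], [-1, 0, -1, 2]].
The roots have two lengths (squared-length ratio 2:1); the short ones are alpha_{1,2,4}. The associated Dynkin diagram is a chain of 4 nodes with a double edge at one end; the terminal node there is the unique long simple root (C_4), so the type is C_4 (the algebra sp(8)).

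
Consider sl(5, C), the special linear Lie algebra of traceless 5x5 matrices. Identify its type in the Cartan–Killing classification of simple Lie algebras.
This is sl(5), which has dimension 5^2 - 1 = 24 and rank 5 - 1 = 4 (a Cartan subalgebra is the diagonal traceless matrices). In the classification of classical Lie algebras, the special linear algebra sl(n+1) has type A_n; here n = 4, so the Dynkin diagram is a chain of 4 nodes with single edges (A_4). Hence the type is A_4.

A_4 (sl(5))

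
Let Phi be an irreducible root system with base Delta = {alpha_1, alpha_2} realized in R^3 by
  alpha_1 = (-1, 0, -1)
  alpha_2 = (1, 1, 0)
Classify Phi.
Compute the Cartan integers a_ij = 2(alpha_i, alpha_j)/(alpha_j, alpha_j); the resulting 2x2 Cartan matrix is
[[2, -1], [-1, 2]].
All simple roots have the same length, so the diagram is simply laced. The associated Dynkin diagram is a chain of 2 nodes with single edges (A_2), so the type is A_2 (the algebra sl(3)).

A2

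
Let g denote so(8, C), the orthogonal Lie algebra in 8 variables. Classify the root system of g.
This is so(8) with 8 even, which has dimension 8(8-1)/2 = 28 and rank 8/2 = 4. In the classification of classical Lie algebras, the orthogonal algebra so(2n) in an even number of variables has type D_n; here n = 4, so the Dynkin diagram is a chain of 2 nodes with a fork of two nodes at one end (D_4). Hence the type is D_4.

D_4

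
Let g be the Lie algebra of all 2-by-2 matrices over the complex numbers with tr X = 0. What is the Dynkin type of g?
A_1 (sl(2))

This is sl(2), which has dimension 2^2 - 1 = 3 and rank 2 - 1 = 1 (a Cartan subalgebra is the diagonal traceless matrices). In the classification of classical Lie algebras, the special linear algebra sl(n+1) has type A_n; here n = 1, so the Dynkin diagram is a chain of 1 nodes with single edges (A_1). Hence the type is A_1.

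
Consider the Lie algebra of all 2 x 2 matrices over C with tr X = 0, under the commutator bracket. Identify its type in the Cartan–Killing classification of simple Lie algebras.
A_1

This is sl(2), which has dimension 2^2 - 1 = 3 and rank 2 - 1 = 1 (a Cartan subalgebra is the diagonal traceless matrices). In the classification of classical Lie algebras, the special linear algebra sl(n+1) has type A_n; here n = 1, so the Dynkin diagram is a chain of 1 nodes with single edges (A_1). Hence the type is A_1.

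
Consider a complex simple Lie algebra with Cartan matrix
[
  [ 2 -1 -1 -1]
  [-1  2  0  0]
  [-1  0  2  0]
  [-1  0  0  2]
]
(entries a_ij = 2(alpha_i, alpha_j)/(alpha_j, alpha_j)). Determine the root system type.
The matrix has rank 4 with 2's on the diagonal. Reading the off-diagonal entries as Dynkin edges (a single edge where a_ij = a_ji = -1; a double or triple edge where a_ij * a_ji = 2 or 3), the diagram is a chain of 2 nodes with a fork of two nodes at one end (D_4). One simple-root ordering that puts it in standard form is (alpha_2, alpha_1, alpha_4, alpha_3). So the algebra is type D_4, i.e. so(8).

D_4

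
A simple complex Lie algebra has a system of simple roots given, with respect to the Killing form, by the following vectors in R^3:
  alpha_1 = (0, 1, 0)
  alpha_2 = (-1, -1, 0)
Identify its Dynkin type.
B2

Compute the Cartan integers a_ij = 2(alpha_i, alpha_j)/(alpha_j, alpha_j); the resulting 2x2 Cartan matrix is
[[2, -1], [-2, 2]].
The roots have two lengths (squared-length ratio 2:1); the short ones are alpha_{1}. The associated Dynkin diagram is a chain of 2 nodes with a double edge at one end; the terminal node there is the unique short simple root (B_2), so the type is B_2 (the algebra so(5)).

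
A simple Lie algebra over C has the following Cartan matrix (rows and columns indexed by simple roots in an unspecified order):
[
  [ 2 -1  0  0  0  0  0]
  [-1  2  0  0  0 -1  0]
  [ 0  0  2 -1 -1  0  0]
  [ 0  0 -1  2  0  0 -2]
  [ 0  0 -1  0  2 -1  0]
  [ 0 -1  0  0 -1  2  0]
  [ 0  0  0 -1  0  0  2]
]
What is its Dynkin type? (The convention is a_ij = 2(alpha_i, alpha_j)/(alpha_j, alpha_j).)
The matrix has rank 7 with 2's on the diagonal. Reading the off-diagonal entries as Dynkin edges (a single edge where a_ij = a_ji = -1; a double or triple edge where a_ij * a_ji = 2 or 3), the diagram is a chain of 7 nodes with a double edge at one end; the terminal node there is the unique short simple root (B_7). One simple-root ordering that puts it in standard form is (alpha_1, alpha_2, alpha_6, alpha_5, alpha_3, alpha_4, alpha_7). So the algebra is type B_7, i.e. so(15).

B_7 (so(15))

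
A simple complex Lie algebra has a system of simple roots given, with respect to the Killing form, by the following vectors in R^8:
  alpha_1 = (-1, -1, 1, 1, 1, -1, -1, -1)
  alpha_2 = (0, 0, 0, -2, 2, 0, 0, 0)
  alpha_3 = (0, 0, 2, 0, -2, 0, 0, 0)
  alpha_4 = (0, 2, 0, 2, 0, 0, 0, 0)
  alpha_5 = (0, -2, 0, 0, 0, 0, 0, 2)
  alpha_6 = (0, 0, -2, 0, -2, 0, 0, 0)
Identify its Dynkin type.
E_6

Compute the Cartan integers a_ij = 2(alpha_i, alpha_j)/(alpha_j, alpha_j); the resulting 6x6 Cartan matrix is
[[2, 0, 0, 0, 0, -1], [0, 2, -1, -1, 0, -1], [0, -1, 2, 0, 0, 0], [0, -1, 0, 2, -1, 0], [0, 0, 0, -1, 2, 0], [-1, -1, 0, 0, 0, 2]].
All simple roots have the same length, so the diagram is simply laced. The associated Dynkin diagram is a chain of 5 nodes with one extra node attached to the third node from one end (E_6), so the type is E_6.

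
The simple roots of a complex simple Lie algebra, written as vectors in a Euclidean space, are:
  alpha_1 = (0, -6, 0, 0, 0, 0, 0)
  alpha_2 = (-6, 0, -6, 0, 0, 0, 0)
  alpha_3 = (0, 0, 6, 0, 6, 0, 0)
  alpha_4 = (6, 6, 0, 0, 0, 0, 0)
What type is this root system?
Compute the Cartan integers a_ij = 2(alpha_i, alpha_j)/(alpha_j, alpha_j); the resulting 4x4 Cartan matrix is
[[2, 0, 0, -1], [0, 2, -1, -1], [0, -1, 2, 0], [-2, -1, 0, 2]].
The roots have two lengths (squared-length ratio 2:1); the short ones are alpha_{1}. The associated Dynkin diagram is a chain of 4 nodes with a double edge at one end; the terminal node there is the unique short simple root (B_4), so the type is B_4 (the algebra so(9)).

B_4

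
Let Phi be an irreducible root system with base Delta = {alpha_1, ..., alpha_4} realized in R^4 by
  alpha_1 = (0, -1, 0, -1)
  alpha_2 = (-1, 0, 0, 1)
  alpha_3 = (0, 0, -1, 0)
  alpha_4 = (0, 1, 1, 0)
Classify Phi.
B4

Compute the Cartan integers a_ij = 2(alpha_i, alpha_j)/(alpha_j, alpha_j); the resulting 4x4 Cartan matrix is
[[2, -1, 0, -1], [-1, 2, 0, 0], [0, 0, 2, -1], [-1, 0, -2, 2]].
The roots have two lengths (squared-length ratio 2:1); the short ones are alpha_{3}. The associated Dynkin diagram is a chain of 4 nodes with a double edge at one end; the terminal node there is the unique short simple root (B_4), so the type is B_4 (the algebra so(9)).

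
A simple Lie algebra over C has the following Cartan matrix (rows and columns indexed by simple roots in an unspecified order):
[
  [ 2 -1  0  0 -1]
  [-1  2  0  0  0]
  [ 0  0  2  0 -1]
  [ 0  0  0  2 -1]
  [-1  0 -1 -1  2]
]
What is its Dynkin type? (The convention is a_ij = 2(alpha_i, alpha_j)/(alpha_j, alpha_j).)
D_5

The matrix has rank 5 with 2's on the diagonal. Reading the off-diagonal entries as Dynkin edges (a single edge where a_ij = a_ji = -1; a double or triple edge where a_ij * a_ji = 2 or 3), the diagram is a chain of 3 nodes with a fork of two nodes at one end (D_5). One simple-root ordering that puts it in standard form is (alpha_2, alpha_1, alpha_5, alpha_3, alpha_4). So the algebra is type D_5, i.e. so(10).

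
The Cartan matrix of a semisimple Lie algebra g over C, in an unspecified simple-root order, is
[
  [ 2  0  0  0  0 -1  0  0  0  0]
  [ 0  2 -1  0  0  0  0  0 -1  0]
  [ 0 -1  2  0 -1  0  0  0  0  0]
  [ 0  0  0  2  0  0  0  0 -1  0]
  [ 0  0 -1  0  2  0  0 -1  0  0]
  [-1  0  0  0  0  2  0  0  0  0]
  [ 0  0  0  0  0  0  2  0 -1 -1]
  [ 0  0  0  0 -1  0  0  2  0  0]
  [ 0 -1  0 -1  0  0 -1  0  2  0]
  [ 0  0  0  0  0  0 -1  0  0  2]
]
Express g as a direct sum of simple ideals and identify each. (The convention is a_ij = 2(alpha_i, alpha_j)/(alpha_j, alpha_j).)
A_2 ⊕ E_8

The diagram associated to this matrix has two connected components: the simple roots {alpha_1, alpha_6} form a chain of 2 nodes with single edges (A_2), and {alpha_2, alpha_3, alpha_4, alpha_5, alpha_7, alpha_8, alpha_9, alpha_10} form a chain of 7 nodes with one extra node attached to the third node from one end (E_8). A semisimple Lie algebra decomposes uniquely as the direct sum of simple ideals, one per connected component of its Dynkin diagram, so g ≅ A_2 ⊕ E_8 (dimension 8 + 248 = 256).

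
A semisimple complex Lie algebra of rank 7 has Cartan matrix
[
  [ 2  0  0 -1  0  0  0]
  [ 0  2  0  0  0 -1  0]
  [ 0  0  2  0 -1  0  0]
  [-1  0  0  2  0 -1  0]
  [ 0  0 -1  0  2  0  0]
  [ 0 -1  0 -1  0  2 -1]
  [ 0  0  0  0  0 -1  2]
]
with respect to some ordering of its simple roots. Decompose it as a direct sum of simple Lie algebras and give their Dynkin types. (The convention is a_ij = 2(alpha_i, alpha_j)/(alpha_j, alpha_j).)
The diagram associated to this matrix has two connected components: the simple roots {alpha_3, alpha_5} form a chain of 2 nodes with single edges (A_2), and {alpha_1, alpha_2, alpha_4, alpha_6, alpha_7} form a chain of 3 nodes with a fork of two nodes at one end (D_5). A semisimple Lie algebra decomposes uniquely as the direct sum of simple ideals, one per connected component of its Dynkin diagram, so g ≅ A_2 ⊕ D_5 (dimension 8 + 45 = 53).

type A_2 + type D_5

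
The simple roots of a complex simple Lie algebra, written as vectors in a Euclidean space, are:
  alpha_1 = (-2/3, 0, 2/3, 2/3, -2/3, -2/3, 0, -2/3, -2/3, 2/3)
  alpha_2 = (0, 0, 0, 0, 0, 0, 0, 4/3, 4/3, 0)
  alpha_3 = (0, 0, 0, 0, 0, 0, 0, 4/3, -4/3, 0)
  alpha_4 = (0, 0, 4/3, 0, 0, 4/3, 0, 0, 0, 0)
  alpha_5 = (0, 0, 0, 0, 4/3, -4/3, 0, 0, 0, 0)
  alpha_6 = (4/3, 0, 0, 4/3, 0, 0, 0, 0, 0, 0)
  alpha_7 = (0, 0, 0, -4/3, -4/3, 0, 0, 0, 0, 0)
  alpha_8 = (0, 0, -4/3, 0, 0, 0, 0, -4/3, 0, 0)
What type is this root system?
E_8

Compute the Cartan integers a_ij = 2(alpha_i, alpha_j)/(alpha_j, alpha_j); the resulting 8x8 Cartan matrix is
[[2, -1, 0, 0, 0, 0, 0, 0], [-1, 2, 0, 0, 0, 0, 0, -1], [0, 0, 2, 0, 0, 0, 0, -1], [0, 0, 0, 2, -1, 0, 0, -1], [0, 0, 0, -1, 2, 0, -1, 0], [0, 0, 0, 0, 0, 2, -1, 0], [0, 0, 0, 0, -1, -1, 2, 0], [0, -1, -1, -1, 0, 0, 0, 2]].
All simple roots have the same length, so the diagram is simply laced. The associated Dynkin diagram is a chain of 7 nodes with one extra node attached to the third node from one end (E_8), so the type is E_8.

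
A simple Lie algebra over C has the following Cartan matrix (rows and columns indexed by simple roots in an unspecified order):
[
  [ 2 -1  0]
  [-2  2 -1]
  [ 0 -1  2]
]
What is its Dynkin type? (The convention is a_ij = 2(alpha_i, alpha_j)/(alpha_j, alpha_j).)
B_3

The matrix has rank 3 with 2's on the diagonal. Reading the off-diagonal entries as Dynkin edges (a single edge where a_ij = a_ji = -1; a double or triple edge where a_ij * a_ji = 2 or 3), the diagram is a chain of 3 nodes with a double edge at one end; the terminal node there is the unique short simple root (B_3). One simple-root ordering that puts it in standard form is (alpha_3, alpha_2, alpha_1). So the algebra is type B_3, i.e. so(7).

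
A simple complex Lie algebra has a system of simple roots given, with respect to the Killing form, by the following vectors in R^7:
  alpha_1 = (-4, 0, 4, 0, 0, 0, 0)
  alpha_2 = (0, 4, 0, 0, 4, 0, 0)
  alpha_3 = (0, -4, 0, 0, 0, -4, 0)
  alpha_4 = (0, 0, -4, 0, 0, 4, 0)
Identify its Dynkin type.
A_4

Compute the Cartan integers a_ij = 2(alpha_i, alpha_j)/(alpha_j, alpha_j); the resulting 4x4 Cartan matrix is
[[2, 0, 0, -1], [0, 2, -1, 0], [0, -1, 2, -1], [-1, 0, -1, 2]].
All simple roots have the same length, so the diagram is simply laced. The associated Dynkin diagram is a chain of 4 nodes with single edges (A_4), so the type is A_4 (the algebra sl(5)).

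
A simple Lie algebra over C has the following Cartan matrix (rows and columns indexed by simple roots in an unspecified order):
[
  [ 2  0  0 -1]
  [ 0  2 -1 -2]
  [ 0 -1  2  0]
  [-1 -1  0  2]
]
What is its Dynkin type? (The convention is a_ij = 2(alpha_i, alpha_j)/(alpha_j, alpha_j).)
The matrix has rank 4 with 2's on the diagonal. Reading the off-diagonal entries as Dynkin edges (a single edge where a_ij = a_ji = -1; a double or triple edge where a_ij * a_ji = 2 or 3), the diagram is a chain of 4 nodes with a double edge between the middle two (F_4). One simple-root ordering that puts it in standard form is (alpha_3, alpha_2, alpha_4, alpha_1). So the algebra is type F_4.

F_4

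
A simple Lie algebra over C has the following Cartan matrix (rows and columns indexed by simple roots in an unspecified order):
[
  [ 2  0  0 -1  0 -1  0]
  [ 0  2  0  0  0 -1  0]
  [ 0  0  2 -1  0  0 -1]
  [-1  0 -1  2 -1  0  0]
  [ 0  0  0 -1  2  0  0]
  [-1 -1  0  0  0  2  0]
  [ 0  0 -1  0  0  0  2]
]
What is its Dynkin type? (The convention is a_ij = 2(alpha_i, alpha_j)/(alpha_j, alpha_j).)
E7

The matrix has rank 7 with 2's on the diagonal. Reading the off-diagonal entries as Dynkin edges (a single edge where a_ij = a_ji = -1; a double or triple edge where a_ij * a_ji = 2 or 3), the diagram is a chain of 6 nodes with one extra node attached to the third node from one end (E_7). One simple-root ordering that puts it in standard form is (alpha_7, alpha_5, alpha_3, alpha_4, alpha_1, alpha_6, alpha_2). So the algebra is type E_7.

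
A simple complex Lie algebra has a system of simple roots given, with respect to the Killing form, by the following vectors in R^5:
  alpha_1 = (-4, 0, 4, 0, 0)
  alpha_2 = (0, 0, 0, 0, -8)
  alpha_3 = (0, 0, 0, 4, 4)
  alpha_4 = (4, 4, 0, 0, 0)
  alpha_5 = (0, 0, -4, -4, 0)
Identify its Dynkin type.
Compute the Cartan integers a_ij = 2(alpha_i, alpha_j)/(alpha_j, alpha_j); the resulting 5x5 Cartan matrix is
[[2, 0, 0, -1, -1], [0, 2, -2, 0, 0], [0, -1, 2, 0, -1], [-1, 0, 0, 2, 0], [-1, 0, -1, 0, 2]].
The roots have two lengths (squared-length ratio 2:1); the short ones are alpha_{1,3,4,5}. The associated Dynkin diagram is a chain of 5 nodes with a double edge at one end; the terminal node there is the unique long simple root (C_5), so the type is C_5 (the algebra sp(10)).

C_5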